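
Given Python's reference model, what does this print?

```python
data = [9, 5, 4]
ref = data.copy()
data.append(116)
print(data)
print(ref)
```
[9, 5, 4, 116]
[9, 5, 4]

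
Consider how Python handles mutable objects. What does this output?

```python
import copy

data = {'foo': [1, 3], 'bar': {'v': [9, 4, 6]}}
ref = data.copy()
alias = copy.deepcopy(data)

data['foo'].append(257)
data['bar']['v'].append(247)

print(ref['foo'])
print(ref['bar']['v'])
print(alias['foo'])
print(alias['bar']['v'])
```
[1, 3, 257]
[9, 4, 6, 247]
[1, 3]
[9, 4, 6]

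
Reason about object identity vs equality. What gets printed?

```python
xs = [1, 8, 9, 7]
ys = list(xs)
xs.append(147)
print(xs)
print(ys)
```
[1, 8, 9, 7, 147]
[1, 8, 9, 7]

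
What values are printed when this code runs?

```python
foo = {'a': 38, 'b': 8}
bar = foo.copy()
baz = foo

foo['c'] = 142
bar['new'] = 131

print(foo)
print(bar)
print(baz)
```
{'a': 38, 'b': 8, 'c': 142}
{'a': 38, 'b': 8, 'new': 131}
{'a': 38, 'b': 8, 'c': 142}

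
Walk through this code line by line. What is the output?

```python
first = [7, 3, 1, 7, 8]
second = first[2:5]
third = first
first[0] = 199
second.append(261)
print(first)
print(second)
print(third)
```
[199, 3, 1, 7, 8]
[1, 7, 8, 261]
[199, 3, 1, 7, 8]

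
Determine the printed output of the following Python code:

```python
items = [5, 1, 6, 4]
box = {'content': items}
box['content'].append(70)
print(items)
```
[5, 1, 6, 4, 70]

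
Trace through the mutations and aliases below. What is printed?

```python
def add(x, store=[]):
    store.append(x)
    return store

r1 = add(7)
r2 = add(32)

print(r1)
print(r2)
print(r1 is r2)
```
[7, 32]
[7, 32]
True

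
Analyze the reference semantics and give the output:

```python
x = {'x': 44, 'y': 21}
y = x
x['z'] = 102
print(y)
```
{'x': 44, 'y': 21, 'z': 102}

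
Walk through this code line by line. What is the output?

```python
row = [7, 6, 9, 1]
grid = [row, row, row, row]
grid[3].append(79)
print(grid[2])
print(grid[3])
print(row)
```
[7, 6, 9, 1, 79]
[7, 6, 9, 1, 79]
[7, 6, 9, 1, 79]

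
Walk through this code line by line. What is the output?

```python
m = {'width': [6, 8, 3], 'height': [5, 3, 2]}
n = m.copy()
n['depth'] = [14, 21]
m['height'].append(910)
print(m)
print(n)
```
{'width': [6, 8, 3], 'height': [5, 3, 2, 910]}
{'width': [6, 8, 3], 'height': [5, 3, 2, 910], 'depth': [14, 21]}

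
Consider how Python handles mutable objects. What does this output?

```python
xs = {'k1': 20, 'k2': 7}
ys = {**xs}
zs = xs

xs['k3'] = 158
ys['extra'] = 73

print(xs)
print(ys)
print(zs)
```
{'k1': 20, 'k2': 7, 'k3': 158}
{'k1': 20, 'k2': 7, 'extra': 73}
{'k1': 20, 'k2': 7, 'k3': 158}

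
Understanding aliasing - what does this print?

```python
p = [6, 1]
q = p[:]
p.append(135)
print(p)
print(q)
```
[6, 1, 135]
[6, 1]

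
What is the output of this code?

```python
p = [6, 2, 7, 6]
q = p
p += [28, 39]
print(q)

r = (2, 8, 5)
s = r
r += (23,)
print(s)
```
[6, 2, 7, 6, 28, 39]
(2, 8, 5)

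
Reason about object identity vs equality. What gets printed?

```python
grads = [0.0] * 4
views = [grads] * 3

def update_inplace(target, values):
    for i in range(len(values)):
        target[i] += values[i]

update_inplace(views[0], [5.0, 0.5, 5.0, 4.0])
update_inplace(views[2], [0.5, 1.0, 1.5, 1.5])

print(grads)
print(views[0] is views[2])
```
[5.5, 1.5, 6.5, 5.5]
True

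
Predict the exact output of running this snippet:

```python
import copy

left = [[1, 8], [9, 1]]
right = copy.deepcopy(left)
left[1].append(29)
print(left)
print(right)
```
[[1, 8], [9, 1, 29]]
[[1, 8], [9, 1]]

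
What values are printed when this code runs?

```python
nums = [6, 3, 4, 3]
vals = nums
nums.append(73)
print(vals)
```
[6, 3, 4, 3, 73]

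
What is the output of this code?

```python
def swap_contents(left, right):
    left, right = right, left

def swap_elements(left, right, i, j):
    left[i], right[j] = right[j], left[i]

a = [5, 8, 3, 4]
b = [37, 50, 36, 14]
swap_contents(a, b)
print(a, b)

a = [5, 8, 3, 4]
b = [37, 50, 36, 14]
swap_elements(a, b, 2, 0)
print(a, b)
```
[5, 8, 3, 4] [37, 50, 36, 14]
[5, 8, 37, 4] [3, 50, 36, 14]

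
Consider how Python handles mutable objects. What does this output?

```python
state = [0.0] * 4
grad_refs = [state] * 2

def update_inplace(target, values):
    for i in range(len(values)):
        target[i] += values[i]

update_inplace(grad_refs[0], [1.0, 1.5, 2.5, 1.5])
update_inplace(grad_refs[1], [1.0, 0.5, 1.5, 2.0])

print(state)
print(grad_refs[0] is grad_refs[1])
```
[2.0, 2.0, 4.0, 3.5]
True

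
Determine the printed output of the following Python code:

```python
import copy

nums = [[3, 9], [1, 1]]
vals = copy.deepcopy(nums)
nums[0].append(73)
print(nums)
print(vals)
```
[[3, 9, 73], [1, 1]]
[[3, 9], [1, 1]]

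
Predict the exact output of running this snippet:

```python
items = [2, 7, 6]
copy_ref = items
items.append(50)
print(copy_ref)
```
[2, 7, 6, 50]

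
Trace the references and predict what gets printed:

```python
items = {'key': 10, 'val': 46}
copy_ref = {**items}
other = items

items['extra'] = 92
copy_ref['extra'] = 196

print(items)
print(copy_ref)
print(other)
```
{'key': 10, 'val': 46, 'extra': 92}
{'key': 10, 'val': 46, 'extra': 196}
{'key': 10, 'val': 46, 'extra': 92}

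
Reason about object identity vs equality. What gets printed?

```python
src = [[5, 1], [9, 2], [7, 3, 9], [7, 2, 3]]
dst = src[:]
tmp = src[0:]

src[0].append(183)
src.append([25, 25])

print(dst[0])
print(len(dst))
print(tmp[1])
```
[5, 1, 183]
4
[9, 2]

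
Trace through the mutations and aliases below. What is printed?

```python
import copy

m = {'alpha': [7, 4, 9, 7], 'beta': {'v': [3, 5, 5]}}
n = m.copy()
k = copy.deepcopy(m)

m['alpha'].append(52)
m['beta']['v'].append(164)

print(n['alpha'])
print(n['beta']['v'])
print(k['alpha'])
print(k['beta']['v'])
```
[7, 4, 9, 7, 52]
[3, 5, 5, 164]
[7, 4, 9, 7]
[3, 5, 5]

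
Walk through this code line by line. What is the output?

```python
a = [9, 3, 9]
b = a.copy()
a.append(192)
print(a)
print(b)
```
[9, 3, 9, 192]
[9, 3, 9]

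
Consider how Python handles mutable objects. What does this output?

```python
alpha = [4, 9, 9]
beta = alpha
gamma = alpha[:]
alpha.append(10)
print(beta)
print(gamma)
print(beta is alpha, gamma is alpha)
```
[4, 9, 9, 10]
[4, 9, 9]
True False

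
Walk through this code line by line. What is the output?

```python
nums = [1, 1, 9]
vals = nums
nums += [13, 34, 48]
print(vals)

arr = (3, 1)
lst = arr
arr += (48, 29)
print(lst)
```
[1, 1, 9, 13, 34, 48]
(3, 1)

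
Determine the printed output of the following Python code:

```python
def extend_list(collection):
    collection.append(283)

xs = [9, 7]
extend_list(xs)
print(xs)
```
[9, 7, 283]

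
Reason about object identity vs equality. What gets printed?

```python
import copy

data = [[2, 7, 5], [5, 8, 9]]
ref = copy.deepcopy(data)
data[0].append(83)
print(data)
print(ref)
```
[[2, 7, 5, 83], [5, 8, 9]]
[[2, 7, 5], [5, 8, 9]]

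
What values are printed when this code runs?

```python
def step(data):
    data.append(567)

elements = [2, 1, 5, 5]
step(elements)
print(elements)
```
[2, 1, 5, 5, 567]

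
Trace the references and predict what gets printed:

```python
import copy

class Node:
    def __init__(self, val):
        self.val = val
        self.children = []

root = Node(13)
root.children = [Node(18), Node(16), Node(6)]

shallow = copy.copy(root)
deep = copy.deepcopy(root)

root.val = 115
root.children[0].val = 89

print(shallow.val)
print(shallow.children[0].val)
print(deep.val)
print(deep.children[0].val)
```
13
89
13
18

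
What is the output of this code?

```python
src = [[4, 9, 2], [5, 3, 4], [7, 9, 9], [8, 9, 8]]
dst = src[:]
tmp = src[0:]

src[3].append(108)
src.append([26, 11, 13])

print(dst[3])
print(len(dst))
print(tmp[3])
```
[8, 9, 8, 108]
4
[8, 9, 8, 108]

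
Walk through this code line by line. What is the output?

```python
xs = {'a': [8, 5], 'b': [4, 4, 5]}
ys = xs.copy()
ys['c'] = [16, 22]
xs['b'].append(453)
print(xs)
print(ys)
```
{'a': [8, 5], 'b': [4, 4, 5, 453]}
{'a': [8, 5], 'b': [4, 4, 5, 453], 'c': [16, 22]}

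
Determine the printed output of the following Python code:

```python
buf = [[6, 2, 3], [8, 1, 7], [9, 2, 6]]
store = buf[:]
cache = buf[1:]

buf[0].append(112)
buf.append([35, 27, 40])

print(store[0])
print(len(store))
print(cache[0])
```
[6, 2, 3, 112]
3
[8, 1, 7]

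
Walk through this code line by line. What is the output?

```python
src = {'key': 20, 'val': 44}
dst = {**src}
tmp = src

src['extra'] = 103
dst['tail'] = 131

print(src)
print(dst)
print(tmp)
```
{'key': 20, 'val': 44, 'extra': 103}
{'key': 20, 'val': 44, 'tail': 131}
{'key': 20, 'val': 44, 'extra': 103}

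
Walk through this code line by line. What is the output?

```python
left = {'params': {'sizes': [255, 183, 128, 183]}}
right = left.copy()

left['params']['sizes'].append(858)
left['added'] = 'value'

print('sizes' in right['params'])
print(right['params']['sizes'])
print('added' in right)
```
True
[255, 183, 128, 183, 858]
False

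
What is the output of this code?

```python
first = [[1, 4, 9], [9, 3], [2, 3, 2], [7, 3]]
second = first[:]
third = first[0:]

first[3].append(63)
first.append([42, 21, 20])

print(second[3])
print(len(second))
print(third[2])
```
[7, 3, 63]
4
[2, 3, 2]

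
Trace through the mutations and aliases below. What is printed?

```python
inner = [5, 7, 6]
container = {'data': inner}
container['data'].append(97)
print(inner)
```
[5, 7, 6, 97]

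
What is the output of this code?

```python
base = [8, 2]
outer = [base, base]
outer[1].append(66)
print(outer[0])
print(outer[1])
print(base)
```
[8, 2, 66]
[8, 2, 66]
[8, 2, 66]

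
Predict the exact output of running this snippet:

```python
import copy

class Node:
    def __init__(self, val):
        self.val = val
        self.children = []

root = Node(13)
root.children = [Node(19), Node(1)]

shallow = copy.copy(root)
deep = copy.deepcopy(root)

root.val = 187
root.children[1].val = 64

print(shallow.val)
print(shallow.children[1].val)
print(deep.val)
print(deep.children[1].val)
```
13
64
13
1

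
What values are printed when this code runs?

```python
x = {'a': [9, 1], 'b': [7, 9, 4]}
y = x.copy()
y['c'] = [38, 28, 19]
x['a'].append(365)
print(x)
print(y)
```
{'a': [9, 1, 365], 'b': [7, 9, 4]}
{'a': [9, 1, 365], 'b': [7, 9, 4], 'c': [38, 28, 19]}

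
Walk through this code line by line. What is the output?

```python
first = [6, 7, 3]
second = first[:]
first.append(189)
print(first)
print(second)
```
[6, 7, 3, 189]
[6, 7, 3]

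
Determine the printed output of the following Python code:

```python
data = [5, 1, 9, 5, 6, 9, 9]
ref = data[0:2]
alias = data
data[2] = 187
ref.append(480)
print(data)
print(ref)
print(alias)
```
[5, 1, 187, 5, 6, 9, 9]
[5, 1, 480]
[5, 1, 187, 5, 6, 9, 9]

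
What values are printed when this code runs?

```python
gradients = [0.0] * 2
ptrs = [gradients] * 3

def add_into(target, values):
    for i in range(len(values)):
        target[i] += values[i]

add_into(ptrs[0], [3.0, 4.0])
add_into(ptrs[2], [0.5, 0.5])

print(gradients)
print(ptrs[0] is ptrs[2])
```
[3.5, 4.5]
True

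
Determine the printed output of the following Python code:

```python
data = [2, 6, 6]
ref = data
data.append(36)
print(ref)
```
[2, 6, 6, 36]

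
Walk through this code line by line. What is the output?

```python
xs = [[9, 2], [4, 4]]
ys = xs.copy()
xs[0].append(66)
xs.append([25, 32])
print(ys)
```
[[9, 2, 66], [4, 4]]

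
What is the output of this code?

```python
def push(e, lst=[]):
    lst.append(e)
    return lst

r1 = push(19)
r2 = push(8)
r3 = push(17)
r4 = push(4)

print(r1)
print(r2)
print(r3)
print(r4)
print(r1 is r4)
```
[19, 8, 17, 4]
[19, 8, 17, 4]
[19, 8, 17, 4]
[19, 8, 17, 4]
True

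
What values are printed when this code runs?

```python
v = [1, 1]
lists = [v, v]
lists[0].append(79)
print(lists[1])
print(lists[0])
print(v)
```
[1, 1, 79]
[1, 1, 79]
[1, 1, 79]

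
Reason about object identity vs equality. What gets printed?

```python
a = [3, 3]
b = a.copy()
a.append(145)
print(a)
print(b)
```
[3, 3, 145]
[3, 3]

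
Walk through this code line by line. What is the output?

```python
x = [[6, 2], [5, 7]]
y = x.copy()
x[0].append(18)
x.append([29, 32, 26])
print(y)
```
[[6, 2, 18], [5, 7]]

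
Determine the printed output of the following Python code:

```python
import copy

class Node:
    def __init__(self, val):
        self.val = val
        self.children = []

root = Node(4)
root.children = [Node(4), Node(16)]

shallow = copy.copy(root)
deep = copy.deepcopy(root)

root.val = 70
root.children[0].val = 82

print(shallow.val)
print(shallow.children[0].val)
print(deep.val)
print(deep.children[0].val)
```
4
82
4
4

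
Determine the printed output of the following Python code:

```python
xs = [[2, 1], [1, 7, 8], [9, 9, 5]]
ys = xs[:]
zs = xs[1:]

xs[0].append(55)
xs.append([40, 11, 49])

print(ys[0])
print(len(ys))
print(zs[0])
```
[2, 1, 55]
3
[1, 7, 8]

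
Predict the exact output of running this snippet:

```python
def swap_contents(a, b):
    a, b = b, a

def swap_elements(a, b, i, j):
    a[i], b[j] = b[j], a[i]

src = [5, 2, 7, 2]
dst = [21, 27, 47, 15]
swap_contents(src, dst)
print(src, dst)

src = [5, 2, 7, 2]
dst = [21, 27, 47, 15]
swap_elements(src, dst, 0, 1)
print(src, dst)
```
[5, 2, 7, 2] [21, 27, 47, 15]
[27, 2, 7, 2] [21, 5, 47, 15]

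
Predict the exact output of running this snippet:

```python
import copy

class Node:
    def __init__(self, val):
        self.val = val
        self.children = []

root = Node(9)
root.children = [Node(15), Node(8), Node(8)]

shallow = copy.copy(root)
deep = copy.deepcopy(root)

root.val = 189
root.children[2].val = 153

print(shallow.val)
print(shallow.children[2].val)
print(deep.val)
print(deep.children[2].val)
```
9
153
9
8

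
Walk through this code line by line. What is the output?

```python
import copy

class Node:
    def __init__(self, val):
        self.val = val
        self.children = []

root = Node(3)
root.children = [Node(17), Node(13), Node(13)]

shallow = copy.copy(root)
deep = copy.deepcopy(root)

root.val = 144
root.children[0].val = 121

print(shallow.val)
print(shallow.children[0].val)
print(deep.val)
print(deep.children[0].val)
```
3
121
3
17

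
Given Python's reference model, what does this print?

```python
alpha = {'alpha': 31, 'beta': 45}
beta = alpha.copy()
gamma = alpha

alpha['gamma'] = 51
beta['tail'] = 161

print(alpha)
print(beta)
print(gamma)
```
{'alpha': 31, 'beta': 45, 'gamma': 51}
{'alpha': 31, 'beta': 45, 'tail': 161}
{'alpha': 31, 'beta': 45, 'gamma': 51}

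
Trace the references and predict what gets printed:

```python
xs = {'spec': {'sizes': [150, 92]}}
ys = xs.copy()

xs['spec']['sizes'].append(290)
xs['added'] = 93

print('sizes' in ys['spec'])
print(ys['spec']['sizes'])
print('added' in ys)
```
True
[150, 92, 290]
False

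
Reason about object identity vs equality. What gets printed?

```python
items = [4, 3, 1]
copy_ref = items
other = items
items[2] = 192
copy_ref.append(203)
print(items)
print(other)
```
[4, 3, 192, 203]
[4, 3, 192, 203]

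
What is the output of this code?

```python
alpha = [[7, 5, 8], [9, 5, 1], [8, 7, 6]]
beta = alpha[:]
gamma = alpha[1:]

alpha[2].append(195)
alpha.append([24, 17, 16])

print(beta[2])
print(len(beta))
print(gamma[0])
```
[8, 7, 6, 195]
3
[9, 5, 1]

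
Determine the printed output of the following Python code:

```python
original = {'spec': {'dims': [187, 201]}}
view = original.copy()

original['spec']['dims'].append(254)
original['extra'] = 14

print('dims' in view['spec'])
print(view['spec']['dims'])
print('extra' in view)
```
True
[187, 201, 254]
False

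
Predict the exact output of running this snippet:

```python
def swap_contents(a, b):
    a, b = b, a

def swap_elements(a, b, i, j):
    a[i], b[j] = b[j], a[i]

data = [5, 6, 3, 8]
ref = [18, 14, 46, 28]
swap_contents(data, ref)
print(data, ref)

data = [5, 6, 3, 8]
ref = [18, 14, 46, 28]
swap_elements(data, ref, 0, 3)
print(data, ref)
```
[5, 6, 3, 8] [18, 14, 46, 28]
[28, 6, 3, 8] [18, 14, 46, 5]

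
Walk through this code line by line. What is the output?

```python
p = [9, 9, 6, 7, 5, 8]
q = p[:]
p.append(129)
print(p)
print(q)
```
[9, 9, 6, 7, 5, 8, 129]
[9, 9, 6, 7, 5, 8]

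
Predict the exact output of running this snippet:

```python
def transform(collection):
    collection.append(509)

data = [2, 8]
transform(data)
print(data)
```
[2, 8, 509]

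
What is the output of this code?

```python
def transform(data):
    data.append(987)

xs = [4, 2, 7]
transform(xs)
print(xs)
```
[4, 2, 7, 987]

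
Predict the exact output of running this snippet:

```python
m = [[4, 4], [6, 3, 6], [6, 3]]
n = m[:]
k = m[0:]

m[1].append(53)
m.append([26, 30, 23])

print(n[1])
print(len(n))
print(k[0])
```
[6, 3, 6, 53]
3
[4, 4]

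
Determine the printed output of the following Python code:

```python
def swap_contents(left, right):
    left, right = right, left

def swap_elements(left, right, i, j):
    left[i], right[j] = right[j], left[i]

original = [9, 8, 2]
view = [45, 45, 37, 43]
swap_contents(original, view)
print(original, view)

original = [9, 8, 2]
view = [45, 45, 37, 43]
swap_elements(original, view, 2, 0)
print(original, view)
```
[9, 8, 2] [45, 45, 37, 43]
[9, 8, 45] [2, 45, 37, 43]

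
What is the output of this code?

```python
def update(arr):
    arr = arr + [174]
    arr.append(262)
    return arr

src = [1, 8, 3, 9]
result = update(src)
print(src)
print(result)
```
[1, 8, 3, 9]
[1, 8, 3, 9, 174, 262]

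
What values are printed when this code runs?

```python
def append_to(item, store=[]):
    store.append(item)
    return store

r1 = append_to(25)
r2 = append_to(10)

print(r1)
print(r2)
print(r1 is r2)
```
[25, 10]
[25, 10]
True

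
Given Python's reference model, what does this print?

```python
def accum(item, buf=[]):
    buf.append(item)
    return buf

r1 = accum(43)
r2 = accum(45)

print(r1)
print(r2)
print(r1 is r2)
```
[43, 45]
[43, 45]
True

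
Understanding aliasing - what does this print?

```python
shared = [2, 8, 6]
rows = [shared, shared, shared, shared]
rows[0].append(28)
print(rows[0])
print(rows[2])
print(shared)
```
[2, 8, 6, 28]
[2, 8, 6, 28]
[2, 8, 6, 28]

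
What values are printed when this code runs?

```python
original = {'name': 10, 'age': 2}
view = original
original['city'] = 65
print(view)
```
{'name': 10, 'age': 2, 'city': 65}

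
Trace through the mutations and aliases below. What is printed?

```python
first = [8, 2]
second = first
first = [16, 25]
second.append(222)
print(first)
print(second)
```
[16, 25]
[8, 2, 222]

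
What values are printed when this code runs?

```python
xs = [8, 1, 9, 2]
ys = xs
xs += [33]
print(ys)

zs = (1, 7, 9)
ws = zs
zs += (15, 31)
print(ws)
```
[8, 1, 9, 2, 33]
(1, 7, 9)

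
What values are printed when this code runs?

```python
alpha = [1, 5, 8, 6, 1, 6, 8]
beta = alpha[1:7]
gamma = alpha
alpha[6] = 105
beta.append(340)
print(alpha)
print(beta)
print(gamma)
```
[1, 5, 8, 6, 1, 6, 105]
[5, 8, 6, 1, 6, 8, 340]
[1, 5, 8, 6, 1, 6, 105]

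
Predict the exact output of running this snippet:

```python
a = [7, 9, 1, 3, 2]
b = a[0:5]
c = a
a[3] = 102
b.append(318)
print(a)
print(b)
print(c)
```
[7, 9, 1, 102, 2]
[7, 9, 1, 3, 2, 318]
[7, 9, 1, 102, 2]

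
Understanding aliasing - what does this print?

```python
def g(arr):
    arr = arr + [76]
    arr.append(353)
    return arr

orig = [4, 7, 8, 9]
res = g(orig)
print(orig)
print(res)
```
[4, 7, 8, 9]
[4, 7, 8, 9, 76, 353]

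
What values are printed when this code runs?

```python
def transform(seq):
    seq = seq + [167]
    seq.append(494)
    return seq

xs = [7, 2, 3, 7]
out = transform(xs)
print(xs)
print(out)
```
[7, 2, 3, 7]
[7, 2, 3, 7, 167, 494]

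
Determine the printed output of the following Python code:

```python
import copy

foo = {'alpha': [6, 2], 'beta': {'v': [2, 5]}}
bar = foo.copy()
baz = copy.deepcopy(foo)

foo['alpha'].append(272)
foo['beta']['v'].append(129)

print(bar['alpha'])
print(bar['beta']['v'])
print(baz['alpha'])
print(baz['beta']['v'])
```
[6, 2, 272]
[2, 5, 129]
[6, 2]
[2, 5]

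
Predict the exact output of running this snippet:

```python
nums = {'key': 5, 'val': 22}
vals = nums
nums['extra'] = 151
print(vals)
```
{'key': 5, 'val': 22, 'extra': 151}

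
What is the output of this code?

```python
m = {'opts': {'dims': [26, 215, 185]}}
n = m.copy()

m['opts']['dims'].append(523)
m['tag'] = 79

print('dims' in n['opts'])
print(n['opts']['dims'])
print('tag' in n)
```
True
[26, 215, 185, 523]
False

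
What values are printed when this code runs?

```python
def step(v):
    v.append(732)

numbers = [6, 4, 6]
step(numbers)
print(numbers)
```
[6, 4, 6, 732]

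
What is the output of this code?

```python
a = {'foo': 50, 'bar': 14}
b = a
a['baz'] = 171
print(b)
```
{'foo': 50, 'bar': 14, 'baz': 171}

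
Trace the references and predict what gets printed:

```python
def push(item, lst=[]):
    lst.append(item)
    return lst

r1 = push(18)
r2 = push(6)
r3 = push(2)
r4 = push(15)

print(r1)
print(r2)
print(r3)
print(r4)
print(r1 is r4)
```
[18, 6, 2, 15]
[18, 6, 2, 15]
[18, 6, 2, 15]
[18, 6, 2, 15]
True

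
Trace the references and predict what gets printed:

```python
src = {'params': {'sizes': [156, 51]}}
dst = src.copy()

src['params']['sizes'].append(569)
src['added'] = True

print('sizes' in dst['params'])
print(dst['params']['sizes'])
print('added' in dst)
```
True
[156, 51, 569]
False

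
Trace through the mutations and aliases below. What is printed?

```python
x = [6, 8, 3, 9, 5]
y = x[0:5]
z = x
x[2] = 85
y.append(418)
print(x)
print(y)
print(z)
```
[6, 8, 85, 9, 5]
[6, 8, 3, 9, 5, 418]
[6, 8, 85, 9, 5]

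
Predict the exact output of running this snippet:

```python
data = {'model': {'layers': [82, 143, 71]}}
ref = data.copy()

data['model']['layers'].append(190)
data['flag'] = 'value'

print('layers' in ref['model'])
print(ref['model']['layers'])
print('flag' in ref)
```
True
[82, 143, 71, 190]
False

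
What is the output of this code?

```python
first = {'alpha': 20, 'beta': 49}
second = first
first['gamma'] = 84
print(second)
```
{'alpha': 20, 'beta': 49, 'gamma': 84}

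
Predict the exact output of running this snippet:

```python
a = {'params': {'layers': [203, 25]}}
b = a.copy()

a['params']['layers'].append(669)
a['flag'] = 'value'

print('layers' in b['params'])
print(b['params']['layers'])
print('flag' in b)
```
True
[203, 25, 669]
False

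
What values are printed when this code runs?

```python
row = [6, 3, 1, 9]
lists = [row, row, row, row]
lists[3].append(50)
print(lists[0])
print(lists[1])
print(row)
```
[6, 3, 1, 9, 50]
[6, 3, 1, 9, 50]
[6, 3, 1, 9, 50]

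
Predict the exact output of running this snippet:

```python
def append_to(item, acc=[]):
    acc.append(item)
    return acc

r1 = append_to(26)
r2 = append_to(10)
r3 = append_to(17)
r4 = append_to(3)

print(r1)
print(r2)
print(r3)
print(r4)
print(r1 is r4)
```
[26, 10, 17, 3]
[26, 10, 17, 3]
[26, 10, 17, 3]
[26, 10, 17, 3]
True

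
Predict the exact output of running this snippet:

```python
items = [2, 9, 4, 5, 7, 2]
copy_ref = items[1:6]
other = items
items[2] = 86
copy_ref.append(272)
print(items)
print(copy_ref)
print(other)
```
[2, 9, 86, 5, 7, 2]
[9, 4, 5, 7, 2, 272]
[2, 9, 86, 5, 7, 2]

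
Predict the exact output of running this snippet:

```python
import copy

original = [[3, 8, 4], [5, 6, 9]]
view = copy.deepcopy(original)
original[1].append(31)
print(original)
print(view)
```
[[3, 8, 4], [5, 6, 9, 31]]
[[3, 8, 4], [5, 6, 9]]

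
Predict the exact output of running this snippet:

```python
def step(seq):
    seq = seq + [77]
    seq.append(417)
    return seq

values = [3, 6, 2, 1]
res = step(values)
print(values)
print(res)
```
[3, 6, 2, 1]
[3, 6, 2, 1, 77, 417]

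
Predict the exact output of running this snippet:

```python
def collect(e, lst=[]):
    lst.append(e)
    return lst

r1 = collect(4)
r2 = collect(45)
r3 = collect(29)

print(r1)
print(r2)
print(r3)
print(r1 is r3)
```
[4, 45, 29]
[4, 45, 29]
[4, 45, 29]
True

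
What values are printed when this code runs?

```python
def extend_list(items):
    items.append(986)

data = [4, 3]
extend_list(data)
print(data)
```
[4, 3, 986]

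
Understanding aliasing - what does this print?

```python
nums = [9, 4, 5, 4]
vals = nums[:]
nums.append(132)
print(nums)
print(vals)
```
[9, 4, 5, 4, 132]
[9, 4, 5, 4]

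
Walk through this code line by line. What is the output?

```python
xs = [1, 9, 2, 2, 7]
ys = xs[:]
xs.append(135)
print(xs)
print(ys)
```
[1, 9, 2, 2, 7, 135]
[1, 9, 2, 2, 7]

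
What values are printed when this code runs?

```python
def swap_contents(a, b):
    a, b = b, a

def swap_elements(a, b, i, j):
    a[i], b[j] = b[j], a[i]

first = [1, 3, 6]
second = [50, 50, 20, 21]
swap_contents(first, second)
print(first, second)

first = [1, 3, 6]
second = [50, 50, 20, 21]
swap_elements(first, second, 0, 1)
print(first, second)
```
[1, 3, 6] [50, 50, 20, 21]
[50, 3, 6] [50, 1, 20, 21]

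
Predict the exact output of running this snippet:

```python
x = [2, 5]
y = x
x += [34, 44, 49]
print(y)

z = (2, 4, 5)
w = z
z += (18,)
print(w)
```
[2, 5, 34, 44, 49]
(2, 4, 5)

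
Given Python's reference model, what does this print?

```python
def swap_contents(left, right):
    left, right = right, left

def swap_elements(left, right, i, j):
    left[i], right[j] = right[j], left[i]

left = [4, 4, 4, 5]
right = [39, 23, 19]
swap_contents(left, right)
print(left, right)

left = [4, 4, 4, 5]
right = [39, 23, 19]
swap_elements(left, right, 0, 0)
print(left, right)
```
[4, 4, 4, 5] [39, 23, 19]
[39, 4, 4, 5] [4, 23, 19]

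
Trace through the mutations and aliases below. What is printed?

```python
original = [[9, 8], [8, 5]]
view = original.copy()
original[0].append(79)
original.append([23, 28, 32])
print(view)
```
[[9, 8, 79], [8, 5]]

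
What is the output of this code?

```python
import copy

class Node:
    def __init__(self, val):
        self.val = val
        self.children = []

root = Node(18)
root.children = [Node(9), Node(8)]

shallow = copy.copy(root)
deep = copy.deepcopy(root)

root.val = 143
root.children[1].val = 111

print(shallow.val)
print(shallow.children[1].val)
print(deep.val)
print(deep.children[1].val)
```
18
111
18
8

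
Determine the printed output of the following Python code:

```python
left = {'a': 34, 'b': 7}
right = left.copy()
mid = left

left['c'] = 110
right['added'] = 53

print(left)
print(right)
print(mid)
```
{'a': 34, 'b': 7, 'c': 110}
{'a': 34, 'b': 7, 'added': 53}
{'a': 34, 'b': 7, 'c': 110}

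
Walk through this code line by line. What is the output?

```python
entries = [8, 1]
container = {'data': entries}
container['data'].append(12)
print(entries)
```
[8, 1, 12]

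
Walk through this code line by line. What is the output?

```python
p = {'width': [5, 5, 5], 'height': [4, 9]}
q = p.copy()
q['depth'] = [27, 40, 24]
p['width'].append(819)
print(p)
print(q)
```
{'width': [5, 5, 5, 819], 'height': [4, 9]}
{'width': [5, 5, 5, 819], 'height': [4, 9], 'depth': [27, 40, 24]}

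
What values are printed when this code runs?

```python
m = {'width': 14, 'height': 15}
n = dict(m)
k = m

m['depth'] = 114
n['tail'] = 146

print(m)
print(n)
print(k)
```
{'width': 14, 'height': 15, 'depth': 114}
{'width': 14, 'height': 15, 'tail': 146}
{'width': 14, 'height': 15, 'depth': 114}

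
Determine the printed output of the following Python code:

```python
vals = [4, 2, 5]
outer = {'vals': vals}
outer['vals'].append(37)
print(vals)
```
[4, 2, 5, 37]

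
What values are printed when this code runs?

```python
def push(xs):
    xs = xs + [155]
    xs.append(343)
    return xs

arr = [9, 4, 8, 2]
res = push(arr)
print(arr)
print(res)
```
[9, 4, 8, 2]
[9, 4, 8, 2, 155, 343]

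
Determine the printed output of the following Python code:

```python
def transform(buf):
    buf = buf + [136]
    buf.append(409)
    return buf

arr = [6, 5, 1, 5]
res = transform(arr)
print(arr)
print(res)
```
[6, 5, 1, 5]
[6, 5, 1, 5, 136, 409]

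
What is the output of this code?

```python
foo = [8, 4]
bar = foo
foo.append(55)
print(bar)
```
[8, 4, 55]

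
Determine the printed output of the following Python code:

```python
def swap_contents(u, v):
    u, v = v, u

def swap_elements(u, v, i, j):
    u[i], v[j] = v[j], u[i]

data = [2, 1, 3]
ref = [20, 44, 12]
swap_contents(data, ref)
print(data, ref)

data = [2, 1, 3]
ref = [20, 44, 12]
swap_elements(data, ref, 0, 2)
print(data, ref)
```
[2, 1, 3] [20, 44, 12]
[12, 1, 3] [20, 44, 2]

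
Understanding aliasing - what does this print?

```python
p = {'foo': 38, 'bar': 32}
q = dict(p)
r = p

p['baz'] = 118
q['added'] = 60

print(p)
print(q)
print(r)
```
{'foo': 38, 'bar': 32, 'baz': 118}
{'foo': 38, 'bar': 32, 'added': 60}
{'foo': 38, 'bar': 32, 'baz': 118}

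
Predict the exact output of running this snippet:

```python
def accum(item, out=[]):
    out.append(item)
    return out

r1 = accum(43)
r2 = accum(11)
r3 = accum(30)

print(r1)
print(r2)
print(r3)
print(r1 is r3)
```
[43, 11, 30]
[43, 11, 30]
[43, 11, 30]
True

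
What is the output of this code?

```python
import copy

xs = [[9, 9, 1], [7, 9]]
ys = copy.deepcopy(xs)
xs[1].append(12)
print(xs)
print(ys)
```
[[9, 9, 1], [7, 9, 12]]
[[9, 9, 1], [7, 9]]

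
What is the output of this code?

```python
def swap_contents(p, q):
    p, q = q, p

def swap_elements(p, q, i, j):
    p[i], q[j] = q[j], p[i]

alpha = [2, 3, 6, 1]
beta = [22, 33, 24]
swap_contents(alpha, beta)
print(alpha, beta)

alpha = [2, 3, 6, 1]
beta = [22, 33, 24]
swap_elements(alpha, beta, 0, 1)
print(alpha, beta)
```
[2, 3, 6, 1] [22, 33, 24]
[33, 3, 6, 1] [22, 2, 24]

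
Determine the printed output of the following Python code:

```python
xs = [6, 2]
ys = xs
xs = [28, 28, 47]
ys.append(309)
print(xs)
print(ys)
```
[28, 28, 47]
[6, 2, 309]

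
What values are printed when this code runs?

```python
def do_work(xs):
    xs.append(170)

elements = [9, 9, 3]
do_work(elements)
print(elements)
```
[9, 9, 3, 170]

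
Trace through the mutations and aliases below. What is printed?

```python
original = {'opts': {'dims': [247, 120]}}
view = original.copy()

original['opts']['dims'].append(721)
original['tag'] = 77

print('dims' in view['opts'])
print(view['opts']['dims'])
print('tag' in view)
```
True
[247, 120, 721]
False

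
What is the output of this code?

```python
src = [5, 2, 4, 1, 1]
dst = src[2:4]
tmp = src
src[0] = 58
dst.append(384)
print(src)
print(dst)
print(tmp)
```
[58, 2, 4, 1, 1]
[4, 1, 384]
[58, 2, 4, 1, 1]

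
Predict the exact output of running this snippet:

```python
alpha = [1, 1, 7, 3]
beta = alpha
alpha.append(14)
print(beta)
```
[1, 1, 7, 3, 14]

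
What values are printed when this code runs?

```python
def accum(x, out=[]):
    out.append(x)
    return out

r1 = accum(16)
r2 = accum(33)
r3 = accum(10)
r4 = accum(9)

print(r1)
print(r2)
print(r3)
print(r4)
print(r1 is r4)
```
[16, 33, 10, 9]
[16, 33, 10, 9]
[16, 33, 10, 9]
[16, 33, 10, 9]
True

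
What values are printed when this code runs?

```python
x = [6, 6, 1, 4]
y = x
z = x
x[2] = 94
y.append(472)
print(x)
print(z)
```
[6, 6, 94, 4, 472]
[6, 6, 94, 4, 472]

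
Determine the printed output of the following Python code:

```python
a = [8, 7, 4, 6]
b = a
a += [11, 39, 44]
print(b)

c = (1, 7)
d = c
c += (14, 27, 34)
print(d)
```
[8, 7, 4, 6, 11, 39, 44]
(1, 7)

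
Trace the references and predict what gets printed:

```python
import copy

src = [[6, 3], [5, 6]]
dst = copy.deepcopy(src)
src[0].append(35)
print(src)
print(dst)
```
[[6, 3, 35], [5, 6]]
[[6, 3], [5, 6]]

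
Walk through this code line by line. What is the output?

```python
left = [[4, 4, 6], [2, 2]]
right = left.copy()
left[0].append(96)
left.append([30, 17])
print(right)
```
[[4, 4, 6, 96], [2, 2]]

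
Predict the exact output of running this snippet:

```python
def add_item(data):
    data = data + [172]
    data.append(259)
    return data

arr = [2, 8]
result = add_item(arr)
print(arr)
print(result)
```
[2, 8]
[2, 8, 172, 259]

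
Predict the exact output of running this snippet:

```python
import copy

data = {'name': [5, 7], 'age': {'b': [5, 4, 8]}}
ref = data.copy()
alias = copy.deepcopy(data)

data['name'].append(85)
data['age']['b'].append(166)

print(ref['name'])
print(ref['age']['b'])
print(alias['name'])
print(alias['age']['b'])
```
[5, 7, 85]
[5, 4, 8, 166]
[5, 7]
[5, 4, 8]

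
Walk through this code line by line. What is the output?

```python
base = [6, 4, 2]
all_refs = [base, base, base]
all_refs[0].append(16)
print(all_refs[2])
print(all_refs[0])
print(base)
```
[6, 4, 2, 16]
[6, 4, 2, 16]
[6, 4, 2, 16]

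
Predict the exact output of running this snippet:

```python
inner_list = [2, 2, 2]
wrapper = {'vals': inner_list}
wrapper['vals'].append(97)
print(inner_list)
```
[2, 2, 2, 97]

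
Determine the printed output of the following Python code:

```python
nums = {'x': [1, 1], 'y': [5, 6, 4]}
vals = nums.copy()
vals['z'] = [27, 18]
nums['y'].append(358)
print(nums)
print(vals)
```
{'x': [1, 1], 'y': [5, 6, 4, 358]}
{'x': [1, 1], 'y': [5, 6, 4, 358], 'z': [27, 18]}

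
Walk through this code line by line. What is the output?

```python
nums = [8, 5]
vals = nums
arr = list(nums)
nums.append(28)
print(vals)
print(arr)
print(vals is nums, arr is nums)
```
[8, 5, 28]
[8, 5]
True False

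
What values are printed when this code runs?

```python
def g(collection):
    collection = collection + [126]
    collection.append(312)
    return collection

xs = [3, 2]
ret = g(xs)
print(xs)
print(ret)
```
[3, 2]
[3, 2, 126, 312]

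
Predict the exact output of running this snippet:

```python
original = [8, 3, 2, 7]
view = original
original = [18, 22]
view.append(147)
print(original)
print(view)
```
[18, 22]
[8, 3, 2, 7, 147]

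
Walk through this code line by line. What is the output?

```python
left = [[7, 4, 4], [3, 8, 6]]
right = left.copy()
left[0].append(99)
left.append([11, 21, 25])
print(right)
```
[[7, 4, 4, 99], [3, 8, 6]]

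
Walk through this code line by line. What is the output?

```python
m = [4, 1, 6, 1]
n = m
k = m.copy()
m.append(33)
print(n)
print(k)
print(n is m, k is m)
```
[4, 1, 6, 1, 33]
[4, 1, 6, 1]
True False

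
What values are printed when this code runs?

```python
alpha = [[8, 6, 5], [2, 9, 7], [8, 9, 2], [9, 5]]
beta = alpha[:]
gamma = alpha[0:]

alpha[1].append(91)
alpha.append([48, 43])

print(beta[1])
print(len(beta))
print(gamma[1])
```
[2, 9, 7, 91]
4
[2, 9, 7, 91]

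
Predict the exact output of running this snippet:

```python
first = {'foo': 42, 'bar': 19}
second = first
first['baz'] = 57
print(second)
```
{'foo': 42, 'bar': 19, 'baz': 57}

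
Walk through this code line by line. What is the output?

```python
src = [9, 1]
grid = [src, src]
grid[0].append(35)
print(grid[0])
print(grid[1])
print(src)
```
[9, 1, 35]
[9, 1, 35]
[9, 1, 35]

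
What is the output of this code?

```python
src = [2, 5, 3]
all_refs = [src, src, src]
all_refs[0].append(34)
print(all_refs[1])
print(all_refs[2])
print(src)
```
[2, 5, 3, 34]
[2, 5, 3, 34]
[2, 5, 3, 34]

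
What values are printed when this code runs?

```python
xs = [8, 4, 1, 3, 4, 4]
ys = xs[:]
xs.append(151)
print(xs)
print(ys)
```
[8, 4, 1, 3, 4, 4, 151]
[8, 4, 1, 3, 4, 4]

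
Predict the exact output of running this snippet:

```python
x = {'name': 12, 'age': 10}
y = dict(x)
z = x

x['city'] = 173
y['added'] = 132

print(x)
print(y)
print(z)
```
{'name': 12, 'age': 10, 'city': 173}
{'name': 12, 'age': 10, 'added': 132}
{'name': 12, 'age': 10, 'city': 173}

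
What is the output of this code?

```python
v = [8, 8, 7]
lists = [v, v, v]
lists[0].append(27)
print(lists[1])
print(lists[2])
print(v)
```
[8, 8, 7, 27]
[8, 8, 7, 27]
[8, 8, 7, 27]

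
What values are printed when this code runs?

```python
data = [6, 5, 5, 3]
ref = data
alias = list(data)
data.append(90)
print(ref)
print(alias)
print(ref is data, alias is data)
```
[6, 5, 5, 3, 90]
[6, 5, 5, 3]
True False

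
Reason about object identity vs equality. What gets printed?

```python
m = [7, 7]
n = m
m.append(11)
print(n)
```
[7, 7, 11]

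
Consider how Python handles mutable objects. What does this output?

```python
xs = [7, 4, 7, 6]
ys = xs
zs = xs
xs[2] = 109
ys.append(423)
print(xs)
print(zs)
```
[7, 4, 109, 6, 423]
[7, 4, 109, 6, 423]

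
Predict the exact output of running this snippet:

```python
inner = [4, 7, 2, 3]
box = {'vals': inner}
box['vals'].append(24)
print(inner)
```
[4, 7, 2, 3, 24]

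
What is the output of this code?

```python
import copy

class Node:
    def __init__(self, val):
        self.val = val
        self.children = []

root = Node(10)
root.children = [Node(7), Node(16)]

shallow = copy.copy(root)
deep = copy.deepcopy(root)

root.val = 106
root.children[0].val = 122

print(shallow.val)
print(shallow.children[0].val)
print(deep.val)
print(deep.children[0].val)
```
10
122
10
7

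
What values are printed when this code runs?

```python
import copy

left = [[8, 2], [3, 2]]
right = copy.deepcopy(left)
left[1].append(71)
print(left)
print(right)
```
[[8, 2], [3, 2, 71]]
[[8, 2], [3, 2]]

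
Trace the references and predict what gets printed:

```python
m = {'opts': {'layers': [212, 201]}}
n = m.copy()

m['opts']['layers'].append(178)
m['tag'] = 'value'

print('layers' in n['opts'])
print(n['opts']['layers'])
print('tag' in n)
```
True
[212, 201, 178]
False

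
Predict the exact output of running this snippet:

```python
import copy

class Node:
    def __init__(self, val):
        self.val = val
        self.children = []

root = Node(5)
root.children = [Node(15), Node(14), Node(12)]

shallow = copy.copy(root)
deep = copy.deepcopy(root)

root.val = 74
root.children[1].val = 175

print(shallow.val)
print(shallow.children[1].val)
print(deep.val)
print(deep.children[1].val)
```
5
175
5
14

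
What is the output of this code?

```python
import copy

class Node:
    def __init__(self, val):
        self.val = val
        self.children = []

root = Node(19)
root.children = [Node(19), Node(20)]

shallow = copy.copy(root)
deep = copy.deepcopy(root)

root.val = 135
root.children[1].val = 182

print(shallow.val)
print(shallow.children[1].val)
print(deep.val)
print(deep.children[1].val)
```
19
182
19
20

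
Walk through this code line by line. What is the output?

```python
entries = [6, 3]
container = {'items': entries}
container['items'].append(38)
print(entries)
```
[6, 3, 38]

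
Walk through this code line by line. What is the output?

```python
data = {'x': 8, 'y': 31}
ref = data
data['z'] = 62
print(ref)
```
{'x': 8, 'y': 31, 'z': 62}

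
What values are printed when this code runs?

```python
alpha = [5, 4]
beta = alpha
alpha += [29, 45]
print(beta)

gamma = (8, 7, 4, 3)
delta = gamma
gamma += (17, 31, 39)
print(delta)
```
[5, 4, 29, 45]
(8, 7, 4, 3)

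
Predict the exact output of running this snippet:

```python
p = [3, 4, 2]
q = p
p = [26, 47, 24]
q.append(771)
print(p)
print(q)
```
[26, 47, 24]
[3, 4, 2, 771]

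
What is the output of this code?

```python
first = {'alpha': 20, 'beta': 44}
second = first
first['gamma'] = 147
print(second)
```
{'alpha': 20, 'beta': 44, 'gamma': 147}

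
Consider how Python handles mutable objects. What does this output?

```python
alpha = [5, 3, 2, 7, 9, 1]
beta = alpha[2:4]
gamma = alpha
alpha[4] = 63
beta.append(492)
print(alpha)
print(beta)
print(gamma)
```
[5, 3, 2, 7, 63, 1]
[2, 7, 492]
[5, 3, 2, 7, 63, 1]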